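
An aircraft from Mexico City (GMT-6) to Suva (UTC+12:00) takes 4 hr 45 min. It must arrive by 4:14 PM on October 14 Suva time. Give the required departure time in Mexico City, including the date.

5:29 PM on October 13

Target arrival in UTC: 4:14 PM − 12:00 = 4:14 AM on Oct 14.
Subtract 4 hours and 45 minutes → departure 11:29 PM UTC on Oct 13.
Mexico City is UTC−6:00: 11:29 PM − 6:00 = 5:29 PM on Oct 13.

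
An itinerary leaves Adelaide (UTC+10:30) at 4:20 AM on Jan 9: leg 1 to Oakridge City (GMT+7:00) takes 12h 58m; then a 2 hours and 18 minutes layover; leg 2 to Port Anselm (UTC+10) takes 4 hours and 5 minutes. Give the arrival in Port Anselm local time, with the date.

Convert departure to UTC: 4:20 AM − 10:30 = 5:50 PM UTC on Jan 8.
Add 12 hours and 58 minutes leg 1 → 6:48 AM UTC (Jan 9).
Add 2 hours 18 minutes layover in Oakridge City → 9:06 AM UTC.
Add 4 hours 5 minutes leg 2 → 1:11 PM UTC.
Port Anselm is UTC+10:00, so local arrival = 1:11 PM + 10:00 = 11:11 PM on Jan 9.

11:11 PM on Jan 9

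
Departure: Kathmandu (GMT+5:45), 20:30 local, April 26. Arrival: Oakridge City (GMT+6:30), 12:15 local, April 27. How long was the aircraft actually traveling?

15 hours

Oakridge City is 0:45 ahead of Kathmandu.
Clock-face elapsed time (ignoring zones) is 15 hours 45 minutes.
Actual elapsed = 15 hours 45 minutes − 0:45 = 15 hours.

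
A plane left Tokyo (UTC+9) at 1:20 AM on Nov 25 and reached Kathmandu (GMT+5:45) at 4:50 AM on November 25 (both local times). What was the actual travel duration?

6 hours 45 minutes

Kathmandu is 3:15 behind Tokyo.
Clock-face elapsed time (ignoring zones) is 3 hours 30 minutes.
Actual elapsed = 3 hours 30 minutes + 3:15 = 6 hours 45 minutes.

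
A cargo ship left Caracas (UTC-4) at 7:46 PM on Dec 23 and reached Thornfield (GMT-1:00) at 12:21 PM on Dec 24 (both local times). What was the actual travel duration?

13 hours 35 minutes

Departure in UTC: 7:46 PM + 4:00 = 11:46 PM on Dec 23.
Arrival in UTC: 12:21 PM + 1:00 = 1:21 PM on Dec 24.
Elapsed = 1:21 PM − 11:46 PM (+1 day) = 13 hours 35 minutes.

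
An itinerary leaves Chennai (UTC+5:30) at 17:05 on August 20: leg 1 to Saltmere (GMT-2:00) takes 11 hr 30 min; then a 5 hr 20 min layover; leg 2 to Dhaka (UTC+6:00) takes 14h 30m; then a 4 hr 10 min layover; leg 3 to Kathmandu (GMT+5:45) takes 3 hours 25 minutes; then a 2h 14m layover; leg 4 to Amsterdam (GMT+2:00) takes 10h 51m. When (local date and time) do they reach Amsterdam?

17:35 on Aug 22

Convert departure to UTC: 17:05 − 5:30 = 11:35 UTC on Aug 20.
Add 11 hours 30 minutes leg 1 → 23:05 UTC.
Add 5 hours 20 minutes layover in Saltmere → 04:25 UTC (Aug 21).
Add 14 hours and 30 minutes leg 2 → 18:55 UTC.
Add 4 hours 10 minutes layover in Dhaka → 23:05 UTC.
Add 3 hours and 25 minutes leg 3 → 02:30 UTC (Aug 22).
Add 2 hours 14 minutes layover in Kathmandu → 04:44 UTC.
Add 10 hours 51 minutes leg 4 → 15:35 UTC.
Amsterdam is UTC+2:00, so local arrival = 15:35 + 2:00 = 17:35 on Aug 22.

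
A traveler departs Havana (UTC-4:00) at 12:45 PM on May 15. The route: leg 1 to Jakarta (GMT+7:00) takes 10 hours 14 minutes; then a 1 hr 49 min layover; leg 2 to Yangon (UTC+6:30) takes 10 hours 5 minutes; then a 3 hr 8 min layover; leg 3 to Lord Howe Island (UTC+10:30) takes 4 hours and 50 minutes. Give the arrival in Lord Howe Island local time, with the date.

Convert departure to UTC: 12:45 PM + 4:00 = 4:45 PM UTC on May 15.
Add 10 hours 14 minutes leg 1 → 2:59 AM UTC (May 16).
Add 1 hour 49 minutes layover in Jakarta → 4:48 AM UTC.
Add 10 hours and 5 minutes leg 2 → 2:53 PM UTC.
Add 3 hours 8 minutes layover in Yangon → 6:01 PM UTC.
Add 4 hours and 50 minutes leg 3 → 10:51 PM UTC.
Lord Howe Island is UTC+10:30, so local arrival = 10:51 PM + 10:30 = 9:21 AM on May 17.

9:21 AM on May 17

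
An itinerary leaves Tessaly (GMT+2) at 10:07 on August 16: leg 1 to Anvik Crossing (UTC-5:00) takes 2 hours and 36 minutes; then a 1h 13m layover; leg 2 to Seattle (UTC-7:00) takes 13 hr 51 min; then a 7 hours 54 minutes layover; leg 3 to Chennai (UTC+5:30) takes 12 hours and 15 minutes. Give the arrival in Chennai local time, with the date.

Convert departure to UTC: 10:07 − 2:00 = 08:07 UTC on Aug 16.
Add 2 hours 36 minutes leg 1 → 10:43 UTC.
Add 1 hour and 13 minutes layover in Anvik Crossing → 11:56 UTC.
Add 13 hours and 51 minutes leg 2 → 01:47 UTC (Aug 17).
Add 7 hours 54 minutes layover in Seattle → 09:41 UTC.
Add 12 hours and 15 minutes leg 3 → 21:56 UTC.
Chennai is UTC+5:30, so local arrival = 21:56 + 5:30 = 03:26 on Aug 18.

03:26 on August 18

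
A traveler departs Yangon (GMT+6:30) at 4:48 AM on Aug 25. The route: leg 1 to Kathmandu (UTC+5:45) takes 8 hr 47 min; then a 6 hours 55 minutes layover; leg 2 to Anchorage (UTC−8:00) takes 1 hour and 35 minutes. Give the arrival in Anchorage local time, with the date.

Convert departure to UTC: 4:48 AM − 6:30 = 10:18 PM UTC on Aug 24.
Add 8 hours 47 minutes leg 1 → 7:05 AM UTC (Aug 25).
Add 6 hours 55 minutes layover in Kathmandu → 2:00 PM UTC.
Add 1 hour 35 minutes leg 2 → 3:35 PM UTC.
Anchorage is UTC−8:00, so local arrival = 3:35 PM − 8:00 = 7:35 AM on Aug 25.

7:35 AM on August 25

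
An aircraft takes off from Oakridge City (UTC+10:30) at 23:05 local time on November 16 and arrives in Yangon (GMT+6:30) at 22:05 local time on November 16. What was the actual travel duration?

3 hours

Yangon is 4:00 behind Oakridge City.
Clock-face elapsed time (ignoring zones) is −1 hour.
Actual elapsed = −1 hour + 4:00 = 3 hours.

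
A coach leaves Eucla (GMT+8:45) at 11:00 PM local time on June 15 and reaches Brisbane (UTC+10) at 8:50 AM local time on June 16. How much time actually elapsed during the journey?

8 hours 35 minutes

Departure in UTC: 11:00 PM − 8:45 = 2:15 PM on Jun 15.
Arrival in UTC: 8:50 AM − 10:00 = 10:50 PM on Jun 15.
Elapsed = 10:50 PM − 2:15 PM = 8 hours 35 minutes.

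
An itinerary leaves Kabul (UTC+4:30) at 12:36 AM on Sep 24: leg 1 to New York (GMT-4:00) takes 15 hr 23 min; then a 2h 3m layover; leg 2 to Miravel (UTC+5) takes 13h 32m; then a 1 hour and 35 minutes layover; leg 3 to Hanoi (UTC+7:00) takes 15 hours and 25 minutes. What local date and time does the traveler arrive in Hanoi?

Convert departure to UTC: 12:36 AM − 4:30 = 8:06 PM UTC on Sep 23.
Add 15 hours and 23 minutes leg 1 → 11:29 AM UTC (Sep 24).
Add 2 hours and 3 minutes layover in New York → 1:32 PM UTC.
Add 13 hours 32 minutes leg 2 → 3:04 AM UTC (Sep 25).
Add 1 hour 35 minutes layover in Miravel → 4:39 AM UTC.
Add 15 hours and 25 minutes leg 3 → 8:04 PM UTC.
Hanoi is UTC+7:00, so local arrival = 8:04 PM + 7:00 = 3:04 AM on Sep 26.

3:04 AM on September 26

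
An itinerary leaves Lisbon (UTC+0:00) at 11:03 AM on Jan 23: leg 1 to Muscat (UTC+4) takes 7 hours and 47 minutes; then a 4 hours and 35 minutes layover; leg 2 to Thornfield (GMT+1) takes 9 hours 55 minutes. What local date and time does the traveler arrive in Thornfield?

Lisbon is at UTC+0, so departure is already 11:03 AM UTC on Jan 23.
Add 7 hours and 47 minutes leg 1 → 6:50 PM UTC.
Add 4 hours and 35 minutes layover in Muscat → 11:25 PM UTC.
Add 9 hours 55 minutes leg 2 → 9:20 AM UTC (Jan 24).
Thornfield is UTC+1:00, so local arrival = 9:20 AM + 1:00 = 10:20 AM on Jan 24.

10:20 AM on January 24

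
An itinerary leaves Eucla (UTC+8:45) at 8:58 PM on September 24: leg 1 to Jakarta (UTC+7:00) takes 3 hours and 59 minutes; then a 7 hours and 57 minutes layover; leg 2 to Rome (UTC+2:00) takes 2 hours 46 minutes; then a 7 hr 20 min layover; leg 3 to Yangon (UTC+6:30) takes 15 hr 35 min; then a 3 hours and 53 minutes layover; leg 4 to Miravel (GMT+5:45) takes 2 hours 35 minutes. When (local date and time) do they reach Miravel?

Convert departure to UTC: 8:58 PM − 8:45 = 12:13 PM UTC on Sep 24.
Add 3 hours 59 minutes leg 1 → 4:12 PM UTC.
Add 7 hours and 57 minutes layover in Jakarta → 12:09 AM UTC (Sep 25).
Add 2 hours and 46 minutes leg 2 → 2:55 AM UTC.
Add 7 hours and 20 minutes layover in Rome → 10:15 AM UTC.
Add 15 hours and 35 minutes leg 3 → 1:50 AM UTC (Sep 26).
Add 3 hours and 53 minutes layover in Yangon → 5:43 AM UTC.
Add 2 hours and 35 minutes leg 4 → 8:18 AM UTC.
Miravel is UTC+5:45, so local arrival = 8:18 AM + 5:45 = 2:03 PM on Sep 26.

2:03 PM on September 26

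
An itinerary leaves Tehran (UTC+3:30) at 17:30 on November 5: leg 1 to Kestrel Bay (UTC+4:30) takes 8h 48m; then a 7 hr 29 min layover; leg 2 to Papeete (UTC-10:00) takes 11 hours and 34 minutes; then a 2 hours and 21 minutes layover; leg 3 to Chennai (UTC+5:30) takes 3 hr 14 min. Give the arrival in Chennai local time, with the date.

04:56 on Nov 7

Convert departure to UTC: 17:30 − 3:30 = 14:00 UTC on Nov 5.
Add 8 hours 48 minutes leg 1 → 22:48 UTC.
Add 7 hours and 29 minutes layover in Kestrel Bay → 06:17 UTC (Nov 6).
Add 11 hours 34 minutes leg 2 → 17:51 UTC.
Add 2 hours 21 minutes layover in Papeete → 20:12 UTC.
Add 3 hours and 14 minutes leg 3 → 23:26 UTC.
Chennai is UTC+5:30, so local arrival = 23:26 + 5:30 = 04:56 on Nov 7.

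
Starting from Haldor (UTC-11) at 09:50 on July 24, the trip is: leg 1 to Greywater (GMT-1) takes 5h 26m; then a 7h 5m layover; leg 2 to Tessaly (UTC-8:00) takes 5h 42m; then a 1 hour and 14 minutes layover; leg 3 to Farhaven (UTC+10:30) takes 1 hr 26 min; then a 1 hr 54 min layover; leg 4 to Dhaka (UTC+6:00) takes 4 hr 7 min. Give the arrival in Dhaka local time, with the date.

Convert departure to UTC: 09:50 + 11:00 = 20:50 UTC on Jul 24.
Add 5 hours 26 minutes leg 1 → 02:16 UTC (Jul 25).
Add 7 hours and 5 minutes layover in Greywater → 09:21 UTC.
Add 5 hours 42 minutes leg 2 → 15:03 UTC.
Add 1 hour 14 minutes layover in Tessaly → 16:17 UTC.
Add 1 hour 26 minutes leg 3 → 17:43 UTC.
Add 1 hour and 54 minutes layover in Farhaven → 19:37 UTC.
Add 4 hours and 7 minutes leg 4 → 23:44 UTC.
Dhaka is UTC+6:00, so local arrival = 23:44 + 6:00 = 05:44 on Jul 26.

05:44 on July 26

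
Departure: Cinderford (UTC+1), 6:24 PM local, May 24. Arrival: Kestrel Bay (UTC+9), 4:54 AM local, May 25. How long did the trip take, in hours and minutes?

Kestrel Bay is 8:00 ahead of Cinderford.
Clock-face elapsed time (ignoring zones) is 10 hours 30 minutes.
Actual elapsed = 10 hours 30 minutes − 8:00 = 2 hours 30 minutes.

2 hours 30 minutes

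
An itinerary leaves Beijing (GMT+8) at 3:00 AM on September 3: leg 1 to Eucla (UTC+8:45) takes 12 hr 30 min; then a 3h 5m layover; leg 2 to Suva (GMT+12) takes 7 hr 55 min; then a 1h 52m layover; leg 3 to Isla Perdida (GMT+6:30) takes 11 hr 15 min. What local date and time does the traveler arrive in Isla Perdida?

Convert departure to UTC: 3:00 AM − 8:00 = 7:00 PM UTC on Sep 2.
Add 12 hours 30 minutes leg 1 → 7:30 AM UTC (Sep 3).
Add 3 hours 5 minutes layover in Eucla → 10:35 AM UTC.
Add 7 hours 55 minutes leg 2 → 6:30 PM UTC.
Add 1 hour and 52 minutes layover in Suva → 8:22 PM UTC.
Add 11 hours 15 minutes leg 3 → 7:37 AM UTC (Sep 4).
Isla Perdida is UTC+6:30, so local arrival = 7:37 AM + 6:30 = 2:07 PM on Sep 4.

2:07 PM on Sep 4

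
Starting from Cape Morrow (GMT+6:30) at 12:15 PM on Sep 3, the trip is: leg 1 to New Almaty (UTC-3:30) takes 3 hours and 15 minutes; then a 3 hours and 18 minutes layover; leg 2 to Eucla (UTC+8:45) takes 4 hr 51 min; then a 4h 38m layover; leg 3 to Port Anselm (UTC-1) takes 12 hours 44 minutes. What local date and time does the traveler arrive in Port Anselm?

9:31 AM on Sep 4

Convert departure to UTC: 12:15 PM − 6:30 = 5:45 AM UTC on Sep 3.
Add 3 hours 15 minutes leg 1 → 9:00 AM UTC.
Add 3 hours 18 minutes layover in New Almaty → 12:18 PM UTC.
Add 4 hours and 51 minutes leg 2 → 5:09 PM UTC.
Add 4 hours and 38 minutes layover in Eucla → 9:47 PM UTC.
Add 12 hours 44 minutes leg 3 → 10:31 AM UTC (Sep 4).
Port Anselm is UTC−1:00, so local arrival = 10:31 AM − 1:00 = 9:31 AM on Sep 4.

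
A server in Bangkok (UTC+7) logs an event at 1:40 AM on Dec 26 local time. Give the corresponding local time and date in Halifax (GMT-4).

2:40 PM on December 25

Halifax is 11:00 behind Bangkok.
Shift by the zone difference: 1:40 AM − 11:00 = 2:40 PM on Dec 25 in Halifax.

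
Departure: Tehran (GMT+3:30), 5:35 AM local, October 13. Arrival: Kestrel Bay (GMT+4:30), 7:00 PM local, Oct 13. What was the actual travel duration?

12 hours 25 minutes

Kestrel Bay is 1:00 ahead of Tehran.
Clock-face elapsed time (ignoring zones) is 13 hours 25 minutes.
Actual elapsed = 13 hours 25 minutes − 1:00 = 12 hours 25 minutes.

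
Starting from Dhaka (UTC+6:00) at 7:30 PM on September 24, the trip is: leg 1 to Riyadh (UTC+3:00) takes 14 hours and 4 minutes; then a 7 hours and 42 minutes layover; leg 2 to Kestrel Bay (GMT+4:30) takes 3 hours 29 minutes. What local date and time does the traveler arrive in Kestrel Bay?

Convert departure to UTC: 7:30 PM − 6:00 = 1:30 PM UTC on Sep 24.
Add 14 hours 4 minutes leg 1 → 3:34 AM UTC (Sep 25).
Add 7 hours and 42 minutes layover in Riyadh → 11:16 AM UTC.
Add 3 hours 29 minutes leg 2 → 2:45 PM UTC.
Kestrel Bay is UTC+4:30, so local arrival = 2:45 PM + 4:30 = 7:15 PM on Sep 25.

7:15 PM on Sep 25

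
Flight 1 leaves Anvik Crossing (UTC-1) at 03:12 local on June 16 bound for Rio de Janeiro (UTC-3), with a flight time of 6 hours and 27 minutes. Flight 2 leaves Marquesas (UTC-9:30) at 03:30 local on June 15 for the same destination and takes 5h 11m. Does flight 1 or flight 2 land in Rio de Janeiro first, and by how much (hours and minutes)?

the second, by 16 hours 28 minutes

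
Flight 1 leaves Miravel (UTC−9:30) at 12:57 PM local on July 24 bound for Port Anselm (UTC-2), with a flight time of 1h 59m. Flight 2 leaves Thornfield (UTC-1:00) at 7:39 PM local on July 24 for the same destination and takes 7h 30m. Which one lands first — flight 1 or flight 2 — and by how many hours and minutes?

Flight 1 in UTC: 12:57 PM + 9:30 = 10:27 PM on Jul 24.
+1 hour and 59 minutes → arrive 12:26 AM UTC on Jul 25.
Flight 2 in UTC: 7:39 PM + 1:00 = 8:39 PM on Jul 24.
+7 hours and 30 minutes → arrive 4:09 AM UTC on Jul 25.
Flight 1 lands earlier by 3 hours 43 minutes.

the first, by 3 hours 43 minutes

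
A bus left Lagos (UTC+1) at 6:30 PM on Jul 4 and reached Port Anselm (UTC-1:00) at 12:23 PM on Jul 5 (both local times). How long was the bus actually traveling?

19 hours 53 minutes

Port Anselm is 2:00 behind Lagos.
Clock-face elapsed time (ignoring zones) is 17 hours 53 minutes.
Actual elapsed = 17 hours 53 minutes + 2:00 = 19 hours 53 minutes.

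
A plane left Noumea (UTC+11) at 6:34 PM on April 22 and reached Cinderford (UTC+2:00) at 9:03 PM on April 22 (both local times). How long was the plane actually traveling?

11 hours 29 minutes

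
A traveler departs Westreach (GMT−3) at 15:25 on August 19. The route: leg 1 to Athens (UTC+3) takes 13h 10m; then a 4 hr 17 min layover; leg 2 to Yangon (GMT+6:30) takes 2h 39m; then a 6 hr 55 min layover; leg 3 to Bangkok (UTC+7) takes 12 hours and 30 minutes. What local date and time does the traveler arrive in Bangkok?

Convert departure to UTC: 15:25 + 3:00 = 18:25 UTC on Aug 19.
Add 13 hours 10 minutes leg 1 → 07:35 UTC (Aug 20).
Add 4 hours and 17 minutes layover in Athens → 11:52 UTC.
Add 2 hours 39 minutes leg 2 → 14:31 UTC.
Add 6 hours 55 minutes layover in Yangon → 21:26 UTC.
Add 12 hours and 30 minutes leg 3 → 09:56 UTC (Aug 21).
Bangkok is UTC+7:00, so local arrival = 09:56 + 7:00 = 16:56 on Aug 21.

16:56 on August 21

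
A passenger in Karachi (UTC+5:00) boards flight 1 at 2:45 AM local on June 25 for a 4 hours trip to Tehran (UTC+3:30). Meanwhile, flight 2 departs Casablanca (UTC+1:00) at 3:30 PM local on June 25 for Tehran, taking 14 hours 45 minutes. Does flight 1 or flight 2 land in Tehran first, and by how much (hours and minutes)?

Flight 1 in UTC: 2:45 AM − 5:00 = 9:45 PM on Jun 24.
+4 hours → arrive 1:45 AM UTC on Jun 25.
Flight 2 in UTC: 3:30 PM − 1:00 = 2:30 PM on Jun 25.
+14 hours 45 minutes → arrive 5:15 AM UTC on Jun 26.
Flight 1 lands earlier by 27 hours 30 minutes.

the first, by 27 hours 30 minutes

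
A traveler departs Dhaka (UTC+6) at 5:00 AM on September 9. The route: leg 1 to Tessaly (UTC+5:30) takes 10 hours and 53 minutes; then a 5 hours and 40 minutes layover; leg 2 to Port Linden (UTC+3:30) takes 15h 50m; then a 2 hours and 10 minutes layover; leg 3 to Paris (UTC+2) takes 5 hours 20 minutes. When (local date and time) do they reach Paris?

4:53 PM on Sep 10

Convert departure to UTC: 5:00 AM − 6:00 = 11:00 PM UTC on Sep 8.
Add 10 hours and 53 minutes leg 1 → 9:53 AM UTC (Sep 9).
Add 5 hours 40 minutes layover in Tessaly → 3:33 PM UTC.
Add 15 hours 50 minutes leg 2 → 7:23 AM UTC (Sep 10).
Add 2 hours and 10 minutes layover in Port Linden → 9:33 AM UTC.
Add 5 hours and 20 minutes leg 3 → 2:53 PM UTC.
Paris is UTC+2:00, so local arrival = 2:53 PM + 2:00 = 4:53 PM on Sep 10.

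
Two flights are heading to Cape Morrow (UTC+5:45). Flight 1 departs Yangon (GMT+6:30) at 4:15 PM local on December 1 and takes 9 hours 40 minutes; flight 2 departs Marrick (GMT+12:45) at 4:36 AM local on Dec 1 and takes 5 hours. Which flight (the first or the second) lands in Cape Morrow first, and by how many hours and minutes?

Flight 1 in UTC: 4:15 PM − 6:30 = 9:45 AM on Dec 1.
+9 hours and 40 minutes → arrive 7:25 PM UTC on Dec 1.
Flight 2 in UTC: 4:36 AM − 12:45 = 3:51 PM on Nov 30.
+5 hours → arrive 8:51 PM UTC on Nov 30.
Flight 2 lands earlier by 22 hours 34 minutes.

the second, by 22 hours 34 minutes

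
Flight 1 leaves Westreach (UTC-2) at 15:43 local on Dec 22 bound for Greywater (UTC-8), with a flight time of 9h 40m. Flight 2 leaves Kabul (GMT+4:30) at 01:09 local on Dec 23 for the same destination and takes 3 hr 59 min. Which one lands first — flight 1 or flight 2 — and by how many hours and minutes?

the second, by 2 hours 45 minutes

Flight 1 in UTC: 15:43 + 2:00 = 17:43 on Dec 22.
+9 hours and 40 minutes → arrive 03:23 UTC on Dec 23.
Flight 2 in UTC: 01:09 − 4:30 = 20:39 on Dec 22.
+3 hours 59 minutes → arrive 00:38 UTC on Dec 23.
Flight 2 lands earlier by 2 hours 45 minutes.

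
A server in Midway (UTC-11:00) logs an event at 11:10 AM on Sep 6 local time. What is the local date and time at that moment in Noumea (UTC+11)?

9:10 AM on Sep 7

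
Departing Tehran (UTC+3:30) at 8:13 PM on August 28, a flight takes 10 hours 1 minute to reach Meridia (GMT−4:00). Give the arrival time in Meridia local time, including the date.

Meridia is 7:30 behind Tehran.
After 10 hours and 1 minute it is 6:14 AM (Aug 29) in Tehran.
Shift by the zone difference: 6:14 AM − 7:30 = 10:44 PM on Aug 28 in Meridia.

10:44 PM on Aug 28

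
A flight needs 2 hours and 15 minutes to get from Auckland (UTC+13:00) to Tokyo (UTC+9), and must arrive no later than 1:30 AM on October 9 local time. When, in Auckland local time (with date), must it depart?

3:15 AM on October 9

Target arrival in UTC: 1:30 AM − 9:00 = 4:30 PM on Oct 8.
Subtract 2 hours 15 minutes → departure 2:15 PM UTC on Oct 8.
Auckland is UTC+13:00: 2:15 PM + 13:00 = 3:15 AM on Oct 9.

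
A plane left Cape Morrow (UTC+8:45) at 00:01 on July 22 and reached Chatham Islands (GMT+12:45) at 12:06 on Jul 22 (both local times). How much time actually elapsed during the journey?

Departure in UTC: 00:01 − 8:45 = 15:16 on Jul 21.
Arrival in UTC: 12:06 − 12:45 = 23:21 on Jul 21.
Elapsed = 23:21 − 15:16 = 8 hours 5 minutes.

8 hours 5 minutes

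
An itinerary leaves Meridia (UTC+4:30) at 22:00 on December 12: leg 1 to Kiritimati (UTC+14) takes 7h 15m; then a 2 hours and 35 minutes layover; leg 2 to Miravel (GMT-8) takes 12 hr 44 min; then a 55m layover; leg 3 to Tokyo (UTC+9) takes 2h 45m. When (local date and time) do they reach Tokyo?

04:44 on Dec 14

Convert departure to UTC: 22:00 − 4:30 = 17:30 UTC on Dec 12.
Add 7 hours and 15 minutes leg 1 → 00:45 UTC (Dec 13).
Add 2 hours and 35 minutes layover in Kiritimati → 03:20 UTC.
Add 12 hours 44 minutes leg 2 → 16:04 UTC.
Add 55 minutes layover in Miravel → 16:59 UTC.
Add 2 hours and 45 minutes leg 3 → 19:44 UTC.
Tokyo is UTC+9:00, so local arrival = 19:44 + 9:00 = 04:44 on Dec 14.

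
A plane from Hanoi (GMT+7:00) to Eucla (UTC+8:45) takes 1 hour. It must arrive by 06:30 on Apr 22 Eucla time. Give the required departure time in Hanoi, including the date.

03:45 on Apr 22

Target arrival in UTC: 06:30 − 8:45 = 21:45 on Apr 21.
Subtract 1 hour → departure 20:45 UTC on Apr 21.
Hanoi is UTC+7:00: 20:45 + 7:00 = 03:45 on Apr 22.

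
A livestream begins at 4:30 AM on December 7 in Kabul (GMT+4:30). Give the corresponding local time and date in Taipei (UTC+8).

8:00 AM on December 7

In UTC: 4:30 AM − 4:30 = 12:00 AM on Dec 7.
Taipei is UTC+8:00: 12:00 AM + 8:00 = 8:00 AM on Dec 7.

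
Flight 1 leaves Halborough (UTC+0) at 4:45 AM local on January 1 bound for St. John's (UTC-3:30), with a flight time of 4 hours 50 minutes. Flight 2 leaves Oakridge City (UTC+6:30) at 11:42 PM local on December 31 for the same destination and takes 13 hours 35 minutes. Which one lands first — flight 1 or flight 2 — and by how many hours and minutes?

Flight 1 departs at 4:45 AM UTC (Jan 1).
+4 hours 50 minutes → arrive 9:35 AM UTC on Jan 1.
Flight 2 in UTC: 11:42 PM − 6:30 = 5:12 PM on Dec 31.
+13 hours 35 minutes → arrive 6:47 AM UTC on Jan 1.
Flight 2 lands earlier by 2 hours 48 minutes.

the second, by 2 hours 48 minutes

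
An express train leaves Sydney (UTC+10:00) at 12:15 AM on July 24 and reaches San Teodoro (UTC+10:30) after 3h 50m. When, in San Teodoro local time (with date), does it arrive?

San Teodoro is 0:30 ahead of Sydney.
After 3 hours and 50 minutes it is 4:05 AM in Sydney.
Shift by the zone difference: 4:05 AM + 0:30 = 4:35 AM on Jul 24 in San Teodoro.

4:35 AM on July 24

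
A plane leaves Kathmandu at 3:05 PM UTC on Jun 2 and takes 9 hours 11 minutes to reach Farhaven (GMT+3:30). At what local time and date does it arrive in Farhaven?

3:46 AM on June 3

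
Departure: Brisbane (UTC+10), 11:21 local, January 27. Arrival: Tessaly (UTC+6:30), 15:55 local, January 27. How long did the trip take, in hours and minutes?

8 hours 4 minutes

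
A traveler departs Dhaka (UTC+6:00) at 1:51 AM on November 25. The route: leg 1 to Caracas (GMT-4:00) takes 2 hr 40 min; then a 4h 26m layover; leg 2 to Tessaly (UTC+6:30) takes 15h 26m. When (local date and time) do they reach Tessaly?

12:53 AM on Nov 26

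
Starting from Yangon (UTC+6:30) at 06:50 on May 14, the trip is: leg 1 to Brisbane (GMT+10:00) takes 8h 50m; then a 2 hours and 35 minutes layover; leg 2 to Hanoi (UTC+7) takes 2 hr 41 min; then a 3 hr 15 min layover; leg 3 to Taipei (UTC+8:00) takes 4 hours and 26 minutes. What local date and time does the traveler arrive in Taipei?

06:07 on May 15

Convert departure to UTC: 06:50 − 6:30 = 00:20 UTC on May 14.
Add 8 hours 50 minutes leg 1 → 09:10 UTC.
Add 2 hours and 35 minutes layover in Brisbane → 11:45 UTC.
Add 2 hours and 41 minutes leg 2 → 14:26 UTC.
Add 3 hours and 15 minutes layover in Hanoi → 17:41 UTC.
Add 4 hours and 26 minutes leg 3 → 22:07 UTC.
Taipei is UTC+8:00, so local arrival = 22:07 + 8:00 = 06:07 on May 15.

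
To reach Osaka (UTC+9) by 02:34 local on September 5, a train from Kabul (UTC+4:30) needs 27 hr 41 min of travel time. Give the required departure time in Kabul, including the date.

18:23 on September 3

Target arrival in UTC: 02:34 − 9:00 = 17:34 on Sep 4.
Subtract 27 hours 41 minutes → departure 13:53 UTC on Sep 3.
Kabul is UTC+4:30: 13:53 + 4:30 = 18:23 on Sep 3.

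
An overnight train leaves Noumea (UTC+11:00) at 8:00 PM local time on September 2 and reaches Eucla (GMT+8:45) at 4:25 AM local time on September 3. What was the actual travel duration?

Departure in UTC: 8:00 PM − 11:00 = 9:00 AM on Sep 2.
Arrival in UTC: 4:25 AM − 8:45 = 7:40 PM on Sep 2.
Elapsed = 7:40 PM − 9:00 AM = 10 hours 40 minutes.

10 hours 40 minutes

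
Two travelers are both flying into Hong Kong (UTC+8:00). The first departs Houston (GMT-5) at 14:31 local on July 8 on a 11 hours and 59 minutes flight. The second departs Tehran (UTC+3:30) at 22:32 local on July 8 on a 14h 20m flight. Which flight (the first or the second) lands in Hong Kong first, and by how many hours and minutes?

the first, by 1 hour 52 minutes

Flight 1 in UTC: 14:31 + 5:00 = 19:31 on Jul 8.
+11 hours 59 minutes → arrive 07:30 UTC on Jul 9.
Flight 2 in UTC: 22:32 − 3:30 = 19:02 on Jul 8.
+14 hours 20 minutes → arrive 09:22 UTC on Jul 9.
Flight 1 lands earlier by 1 hour 52 minutes.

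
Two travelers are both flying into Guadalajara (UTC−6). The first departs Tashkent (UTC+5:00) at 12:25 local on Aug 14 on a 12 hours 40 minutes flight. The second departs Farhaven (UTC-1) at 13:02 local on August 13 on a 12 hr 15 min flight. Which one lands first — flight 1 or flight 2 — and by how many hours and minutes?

Flight 1 in UTC: 12:25 − 5:00 = 07:25 on Aug 14.
+12 hours 40 minutes → arrive 20:05 UTC on Aug 14.
Flight 2 in UTC: 13:02 + 1:00 = 14:02 on Aug 13.
+12 hours and 15 minutes → arrive 02:17 UTC on Aug 14.
Flight 2 lands earlier by 17 hours 48 minutes.

the second, by 17 hours 48 minutes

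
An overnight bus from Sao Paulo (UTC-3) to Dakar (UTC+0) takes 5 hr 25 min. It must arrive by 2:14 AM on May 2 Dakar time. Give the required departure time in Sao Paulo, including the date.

5:49 PM on May 1

Target arrival is already UTC: 2:14 AM on May 2.
Subtract 5 hours 25 minutes → departure 8:49 PM UTC on May 1.
Sao Paulo is UTC−3:00: 8:49 PM − 3:00 = 5:49 PM on May 1.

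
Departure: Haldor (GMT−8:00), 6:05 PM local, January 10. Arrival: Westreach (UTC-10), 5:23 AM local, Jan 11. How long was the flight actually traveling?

Departure in UTC: 6:05 PM + 8:00 = 2:05 AM on Jan 11.
Arrival in UTC: 5:23 AM + 10:00 = 3:23 PM on Jan 11.
Elapsed = 3:23 PM − 2:05 AM = 13 hours 18 minutes.

13 hours 18 minutes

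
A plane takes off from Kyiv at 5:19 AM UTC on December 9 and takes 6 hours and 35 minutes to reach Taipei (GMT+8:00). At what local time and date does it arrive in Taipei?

7:54 PM on December 9

Departure is given in UTC: 5:19 AM on Dec 9.
Add 6 hours and 35 minutes → 11:54 AM UTC.
Taipei is UTC+8:00: 11:54 AM + 8:00 = 7:54 PM on Dec 9.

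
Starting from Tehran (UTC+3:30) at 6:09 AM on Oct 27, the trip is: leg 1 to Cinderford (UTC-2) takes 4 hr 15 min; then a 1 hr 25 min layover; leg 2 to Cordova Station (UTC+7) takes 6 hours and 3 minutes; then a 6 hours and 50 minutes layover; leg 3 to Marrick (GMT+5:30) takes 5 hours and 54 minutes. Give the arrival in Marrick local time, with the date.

Convert departure to UTC: 6:09 AM − 3:30 = 2:39 AM UTC on Oct 27.
Add 4 hours 15 minutes leg 1 → 6:54 AM UTC.
Add 1 hour and 25 minutes layover in Cinderford → 8:19 AM UTC.
Add 6 hours 3 minutes leg 2 → 2:22 PM UTC.
Add 6 hours 50 minutes layover in Cordova Station → 9:12 PM UTC.
Add 5 hours 54 minutes leg 3 → 3:06 AM UTC (Oct 28).
Marrick is UTC+5:30, so local arrival = 3:06 AM + 5:30 = 8:36 AM on Oct 28.

8:36 AM on October 28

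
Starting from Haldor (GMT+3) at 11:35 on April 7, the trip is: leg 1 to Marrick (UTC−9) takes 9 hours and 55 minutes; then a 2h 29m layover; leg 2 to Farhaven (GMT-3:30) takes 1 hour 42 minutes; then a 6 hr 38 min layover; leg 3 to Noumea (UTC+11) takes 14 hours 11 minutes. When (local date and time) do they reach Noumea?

06:30 on April 9

Convert departure to UTC: 11:35 − 3:00 = 08:35 UTC on Apr 7.
Add 9 hours 55 minutes leg 1 → 18:30 UTC.
Add 2 hours 29 minutes layover in Marrick → 20:59 UTC.
Add 1 hour 42 minutes leg 2 → 22:41 UTC.
Add 6 hours 38 minutes layover in Farhaven → 05:19 UTC (Apr 8).
Add 14 hours and 11 minutes leg 3 → 19:30 UTC.
Noumea is UTC+11:00, so local arrival = 19:30 + 11:00 = 06:30 on Apr 9.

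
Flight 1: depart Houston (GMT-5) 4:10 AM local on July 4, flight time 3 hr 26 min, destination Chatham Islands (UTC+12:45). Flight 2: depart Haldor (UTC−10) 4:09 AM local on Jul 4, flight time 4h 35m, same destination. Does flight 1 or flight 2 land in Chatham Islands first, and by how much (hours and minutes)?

the first, by 6 hours 8 minutes

Flight 1 in UTC: 4:10 AM + 5:00 = 9:10 AM on Jul 4.
+3 hours and 26 minutes → arrive 12:36 PM UTC on Jul 4.
Flight 2 in UTC: 4:09 AM + 10:00 = 2:09 PM on Jul 4.
+4 hours 35 minutes → arrive 6:44 PM UTC on Jul 4.
Flight 1 lands earlier by 6 hours 8 minutes.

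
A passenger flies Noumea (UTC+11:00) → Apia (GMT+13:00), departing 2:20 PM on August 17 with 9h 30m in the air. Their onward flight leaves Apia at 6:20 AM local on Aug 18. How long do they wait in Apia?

4 hours 30 minutes

Convert departure to UTC: 2:20 PM − 11:00 = 3:20 AM UTC on Aug 17.
Add 9 hours and 30 minutes flight time → 12:50 PM UTC.
Apia is UTC+13:00, so local arrival = 12:50 PM + 13:00 = 1:50 AM on Aug 18.
Layover = 6:20 AM − 1:50 AM = 4 hours 30 minutes.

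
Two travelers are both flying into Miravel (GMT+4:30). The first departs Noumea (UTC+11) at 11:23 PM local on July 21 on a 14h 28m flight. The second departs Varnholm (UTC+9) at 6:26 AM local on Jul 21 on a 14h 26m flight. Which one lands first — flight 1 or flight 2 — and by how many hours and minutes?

the second, by 14 hours 59 minutes

Flight 1 in UTC: 11:23 PM − 11:00 = 12:23 PM on Jul 21.
+14 hours and 28 minutes → arrive 2:51 AM UTC on Jul 22.
Flight 2 in UTC: 6:26 AM − 9:00 = 9:26 PM on Jul 20.
+14 hours and 26 minutes → arrive 11:52 AM UTC on Jul 21.
Flight 2 lands earlier by 14 hours 59 minutes.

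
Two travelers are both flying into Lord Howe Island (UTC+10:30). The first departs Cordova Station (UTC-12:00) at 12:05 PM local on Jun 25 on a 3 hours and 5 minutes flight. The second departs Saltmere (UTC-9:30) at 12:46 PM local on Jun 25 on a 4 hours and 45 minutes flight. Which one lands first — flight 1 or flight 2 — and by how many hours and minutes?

Flight 1 in UTC: 12:05 PM + 12:00 = 12:05 AM on Jun 26.
+3 hours 5 minutes → arrive 3:10 AM UTC on Jun 26.
Flight 2 in UTC: 12:46 PM + 9:30 = 10:16 PM on Jun 25.
+4 hours 45 minutes → arrive 3:01 AM UTC on Jun 26.
Flight 2 lands earlier by 9 minutes.

the second, by 9 minutes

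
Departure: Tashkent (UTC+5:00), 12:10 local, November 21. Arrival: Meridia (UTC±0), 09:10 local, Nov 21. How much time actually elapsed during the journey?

Departure in UTC: 12:10 − 5:00 = 07:10 on Nov 21.
Arrival is already UTC: 09:10 on Nov 21.
Elapsed = 09:10 − 07:10 = 2 hours.

2 hours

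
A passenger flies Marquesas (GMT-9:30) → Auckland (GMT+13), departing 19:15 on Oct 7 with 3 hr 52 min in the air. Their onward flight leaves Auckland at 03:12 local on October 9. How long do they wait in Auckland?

5 hours 35 minutes

Convert departure to UTC: 19:15 + 9:30 = 04:45 UTC on Oct 8.
Add 3 hours 52 minutes flight time → 08:37 UTC.
Auckland is UTC+13:00, so local arrival = 08:37 + 13:00 = 21:37 on Oct 8.
Layover = 03:12 − 21:37 (+1 day) = 5 hours 35 minutes.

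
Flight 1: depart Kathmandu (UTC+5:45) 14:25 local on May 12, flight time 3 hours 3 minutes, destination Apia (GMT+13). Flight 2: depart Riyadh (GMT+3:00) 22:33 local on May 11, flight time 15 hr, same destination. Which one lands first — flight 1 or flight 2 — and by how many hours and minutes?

Flight 1 in UTC: 14:25 − 5:45 = 08:40 on May 12.
+3 hours 3 minutes → arrive 11:43 UTC on May 12.
Flight 2 in UTC: 22:33 − 3:00 = 19:33 on May 11.
+15 hours → arrive 10:33 UTC on May 12.
Flight 2 lands earlier by 1 hour 10 minutes.

the second, by 1 hour 10 minutes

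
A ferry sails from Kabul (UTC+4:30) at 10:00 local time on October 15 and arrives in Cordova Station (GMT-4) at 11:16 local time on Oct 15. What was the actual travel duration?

Cordova Station is 8:30 behind Kabul.
Clock-face elapsed time (ignoring zones) is 1 hour 16 minutes.
Actual elapsed = 1 hour 16 minutes + 8:30 = 9 hours 46 minutes.

9 hours 46 minutes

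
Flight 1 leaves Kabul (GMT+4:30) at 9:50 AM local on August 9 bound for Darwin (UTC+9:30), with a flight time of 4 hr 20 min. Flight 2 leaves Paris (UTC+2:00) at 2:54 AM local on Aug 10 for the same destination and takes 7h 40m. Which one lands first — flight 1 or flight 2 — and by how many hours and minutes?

the first, by 22 hours 54 minutes

Flight 1 in UTC: 9:50 AM − 4:30 = 5:20 AM on Aug 9.
+4 hours and 20 minutes → arrive 9:40 AM UTC on Aug 9.
Flight 2 in UTC: 2:54 AM − 2:00 = 12:54 AM on Aug 10.
+7 hours and 40 minutes → arrive 8:34 AM UTC on Aug 10.
Flight 1 lands earlier by 22 hours 54 minutes.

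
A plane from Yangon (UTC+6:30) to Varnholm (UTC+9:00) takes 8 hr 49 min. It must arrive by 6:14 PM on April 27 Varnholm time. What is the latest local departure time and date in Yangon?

6:55 AM on Apr 27

Target arrival in UTC: 6:14 PM − 9:00 = 9:14 AM on Apr 27.
Subtract 8 hours and 49 minutes → departure 12:25 AM UTC on Apr 27.
Yangon is UTC+6:30: 12:25 AM + 6:30 = 6:55 AM on Apr 27.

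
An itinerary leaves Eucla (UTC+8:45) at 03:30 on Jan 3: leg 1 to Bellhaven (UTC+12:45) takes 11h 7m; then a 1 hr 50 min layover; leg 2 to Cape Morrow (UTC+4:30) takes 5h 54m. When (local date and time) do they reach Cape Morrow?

Convert departure to UTC: 03:30 − 8:45 = 18:45 UTC on Jan 2.
Add 11 hours and 7 minutes leg 1 → 05:52 UTC (Jan 3).
Add 1 hour 50 minutes layover in Bellhaven → 07:42 UTC.
Add 5 hours 54 minutes leg 2 → 13:36 UTC.
Cape Morrow is UTC+4:30, so local arrival = 13:36 + 4:30 = 18:06 on Jan 3.

18:06 on January 3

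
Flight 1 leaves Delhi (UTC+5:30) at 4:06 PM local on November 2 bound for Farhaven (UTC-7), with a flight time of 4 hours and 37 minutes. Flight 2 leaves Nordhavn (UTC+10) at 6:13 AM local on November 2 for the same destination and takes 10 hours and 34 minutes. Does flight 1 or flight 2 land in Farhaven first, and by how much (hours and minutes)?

the second, by 8 hours 26 minutes

Flight 1 in UTC: 4:06 PM − 5:30 = 10:36 AM on Nov 2.
+4 hours 37 minutes → arrive 3:13 PM UTC on Nov 2.
Flight 2 in UTC: 6:13 AM − 10:00 = 8:13 PM on Nov 1.
+10 hours and 34 minutes → arrive 6:47 AM UTC on Nov 2.
Flight 2 lands earlier by 8 hours 26 minutes.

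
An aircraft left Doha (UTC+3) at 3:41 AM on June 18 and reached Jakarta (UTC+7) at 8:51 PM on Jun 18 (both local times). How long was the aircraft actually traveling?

13 hours 10 minutes

Jakarta is 4:00 ahead of Doha.
Clock-face elapsed time (ignoring zones) is 17 hours 10 minutes.
Actual elapsed = 17 hours 10 minutes − 4:00 = 13 hours 10 minutes.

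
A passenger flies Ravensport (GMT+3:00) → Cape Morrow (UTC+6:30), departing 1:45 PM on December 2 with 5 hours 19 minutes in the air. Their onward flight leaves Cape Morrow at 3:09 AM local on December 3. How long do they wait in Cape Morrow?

4 hours 35 minutes

Convert departure to UTC: 1:45 PM − 3:00 = 10:45 AM UTC on Dec 2.
Add 5 hours 19 minutes flight time → 4:04 PM UTC.
Cape Morrow is UTC+6:30, so local arrival = 4:04 PM + 6:30 = 10:34 PM on Dec 2.
Layover = 3:09 AM − 10:34 PM (+1 day) = 4 hours 35 minutes.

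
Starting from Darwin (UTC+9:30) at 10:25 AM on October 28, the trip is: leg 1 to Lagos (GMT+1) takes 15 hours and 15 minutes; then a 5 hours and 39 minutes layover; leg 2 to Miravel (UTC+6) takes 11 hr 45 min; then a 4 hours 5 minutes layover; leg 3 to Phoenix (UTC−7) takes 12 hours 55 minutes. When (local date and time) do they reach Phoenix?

Convert departure to UTC: 10:25 AM − 9:30 = 12:55 AM UTC on Oct 28.
Add 15 hours and 15 minutes leg 1 → 4:10 PM UTC.
Add 5 hours and 39 minutes layover in Lagos → 9:49 PM UTC.
Add 11 hours and 45 minutes leg 2 → 9:34 AM UTC (Oct 29).
Add 4 hours 5 minutes layover in Miravel → 1:39 PM UTC.
Add 12 hours and 55 minutes leg 3 → 2:34 AM UTC (Oct 30).
Phoenix is UTC−7:00, so local arrival = 2:34 AM − 7:00 = 7:34 PM on Oct 29.

7:34 PM on Oct 29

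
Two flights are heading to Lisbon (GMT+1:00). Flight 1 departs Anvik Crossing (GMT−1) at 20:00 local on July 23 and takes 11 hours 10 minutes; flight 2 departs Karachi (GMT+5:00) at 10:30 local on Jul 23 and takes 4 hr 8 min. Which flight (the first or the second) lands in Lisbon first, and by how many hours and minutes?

Flight 1 in UTC: 20:00 + 1:00 = 21:00 on Jul 23.
+11 hours 10 minutes → arrive 08:10 UTC on Jul 24.
Flight 2 in UTC: 10:30 − 5:00 = 05:30 on Jul 23.
+4 hours 8 minutes → arrive 09:38 UTC on Jul 23.
Flight 2 lands earlier by 22 hours 32 minutes.

the second, by 22 hours 32 minutes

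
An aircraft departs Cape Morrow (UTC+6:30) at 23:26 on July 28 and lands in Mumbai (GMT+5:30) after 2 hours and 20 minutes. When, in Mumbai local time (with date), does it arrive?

00:46 on July 29

Convert departure to UTC: 23:26 − 6:30 = 16:56 UTC on Jul 28.
Add 2 hours 20 minutes travel time → 19:16 UTC.
Mumbai is UTC+5:30, so local arrival = 19:16 + 5:30 = 00:46 on Jul 29.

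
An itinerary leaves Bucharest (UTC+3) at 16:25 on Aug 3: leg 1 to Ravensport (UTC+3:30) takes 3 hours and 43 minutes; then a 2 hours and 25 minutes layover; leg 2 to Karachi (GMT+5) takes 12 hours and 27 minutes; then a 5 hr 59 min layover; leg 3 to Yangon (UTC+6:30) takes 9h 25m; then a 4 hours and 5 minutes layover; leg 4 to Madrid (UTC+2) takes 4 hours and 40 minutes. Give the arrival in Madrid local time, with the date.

10:09 on August 5

Convert departure to UTC: 16:25 − 3:00 = 13:25 UTC on Aug 3.
Add 3 hours 43 minutes leg 1 → 17:08 UTC.
Add 2 hours and 25 minutes layover in Ravensport → 19:33 UTC.
Add 12 hours 27 minutes leg 2 → 08:00 UTC (Aug 4).
Add 5 hours 59 minutes layover in Karachi → 13:59 UTC.
Add 9 hours 25 minutes leg 3 → 23:24 UTC.
Add 4 hours 5 minutes layover in Yangon → 03:29 UTC (Aug 5).
Add 4 hours and 40 minutes leg 4 → 08:09 UTC.
Madrid is UTC+2:00, so local arrival = 08:09 + 2:00 = 10:09 on Aug 5.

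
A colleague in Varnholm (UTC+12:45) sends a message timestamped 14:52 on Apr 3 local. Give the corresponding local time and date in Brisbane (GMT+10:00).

In UTC: 14:52 − 12:45 = 02:07 on Apr 3.
Brisbane is UTC+10:00: 02:07 + 10:00 = 12:07 on Apr 3.

12:07 on April 3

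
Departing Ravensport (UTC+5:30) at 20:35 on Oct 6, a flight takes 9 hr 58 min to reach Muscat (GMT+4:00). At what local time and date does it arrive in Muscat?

05:03 on Oct 7

Convert departure to UTC: 20:35 − 5:30 = 15:05 UTC on Oct 6.
Add 9 hours and 58 minutes travel time → 01:03 UTC (Oct 7).
Muscat is UTC+4:00, so local arrival = 01:03 + 4:00 = 05:03 on Oct 7.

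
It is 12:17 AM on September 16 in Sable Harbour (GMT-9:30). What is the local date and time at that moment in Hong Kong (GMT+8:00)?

5:47 PM on Sep 16

In UTC: 12:17 AM + 9:30 = 9:47 AM on Sep 16.
Hong Kong is UTC+8:00: 9:47 AM + 8:00 = 5:47 PM on Sep 16.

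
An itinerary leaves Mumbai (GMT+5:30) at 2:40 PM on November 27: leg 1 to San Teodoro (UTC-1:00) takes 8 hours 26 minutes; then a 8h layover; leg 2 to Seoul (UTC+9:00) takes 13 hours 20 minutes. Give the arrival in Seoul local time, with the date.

11:56 PM on November 28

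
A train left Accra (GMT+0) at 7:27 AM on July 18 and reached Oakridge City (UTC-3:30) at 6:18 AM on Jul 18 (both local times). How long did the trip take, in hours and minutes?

2 hours 21 minutes

Oakridge City is 3:30 behind Accra.
Clock-face elapsed time (ignoring zones) is −1 hour 9 minutes.
Actual elapsed = −1 hour 9 minutes + 3:30 = 2 hours 21 minutes.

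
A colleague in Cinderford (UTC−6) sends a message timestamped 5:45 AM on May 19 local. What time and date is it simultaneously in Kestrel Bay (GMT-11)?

12:45 AM on May 19

In UTC: 5:45 AM + 6:00 = 11:45 AM on May 19.
Kestrel Bay is UTC−11:00: 11:45 AM − 11:00 = 12:45 AM on May 19.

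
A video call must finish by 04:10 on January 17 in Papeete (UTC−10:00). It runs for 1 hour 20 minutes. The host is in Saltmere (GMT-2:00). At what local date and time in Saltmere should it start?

10:50 on Jan 17

Target end time in UTC: 04:10 + 10:00 = 14:10 on Jan 17.
Subtract 1 hour and 20 minutes → start 12:50 UTC on Jan 17.
Saltmere is UTC−2:00: 12:50 − 2:00 = 10:50 on Jan 17.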